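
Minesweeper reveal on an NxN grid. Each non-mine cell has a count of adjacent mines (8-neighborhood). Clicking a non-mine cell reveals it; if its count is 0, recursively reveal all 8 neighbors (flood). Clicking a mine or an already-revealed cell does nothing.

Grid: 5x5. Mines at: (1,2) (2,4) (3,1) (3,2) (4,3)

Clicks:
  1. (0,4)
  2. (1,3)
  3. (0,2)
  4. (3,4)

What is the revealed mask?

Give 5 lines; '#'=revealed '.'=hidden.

Click 1 (0,4) count=0: revealed 4 new [(0,3) (0,4) (1,3) (1,4)] -> total=4
Click 2 (1,3) count=2: revealed 0 new [(none)] -> total=4
Click 3 (0,2) count=1: revealed 1 new [(0,2)] -> total=5
Click 4 (3,4) count=2: revealed 1 new [(3,4)] -> total=6

Answer: ..###
...##
.....
....#
.....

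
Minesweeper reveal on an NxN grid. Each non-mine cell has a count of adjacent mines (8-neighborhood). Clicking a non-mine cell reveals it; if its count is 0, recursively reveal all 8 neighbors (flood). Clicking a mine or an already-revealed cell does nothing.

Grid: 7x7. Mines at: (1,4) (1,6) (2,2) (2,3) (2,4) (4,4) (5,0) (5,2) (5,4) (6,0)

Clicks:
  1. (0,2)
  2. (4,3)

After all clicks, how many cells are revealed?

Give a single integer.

Click 1 (0,2) count=0: revealed 14 new [(0,0) (0,1) (0,2) (0,3) (1,0) (1,1) (1,2) (1,3) (2,0) (2,1) (3,0) (3,1) (4,0) (4,1)] -> total=14
Click 2 (4,3) count=3: revealed 1 new [(4,3)] -> total=15

Answer: 15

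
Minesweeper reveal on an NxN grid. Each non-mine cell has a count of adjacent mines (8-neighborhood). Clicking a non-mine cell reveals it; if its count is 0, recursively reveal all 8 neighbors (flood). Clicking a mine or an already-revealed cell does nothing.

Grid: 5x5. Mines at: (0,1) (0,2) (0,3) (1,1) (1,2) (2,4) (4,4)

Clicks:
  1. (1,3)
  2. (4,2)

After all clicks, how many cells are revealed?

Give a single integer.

Click 1 (1,3) count=4: revealed 1 new [(1,3)] -> total=1
Click 2 (4,2) count=0: revealed 12 new [(2,0) (2,1) (2,2) (2,3) (3,0) (3,1) (3,2) (3,3) (4,0) (4,1) (4,2) (4,3)] -> total=13

Answer: 13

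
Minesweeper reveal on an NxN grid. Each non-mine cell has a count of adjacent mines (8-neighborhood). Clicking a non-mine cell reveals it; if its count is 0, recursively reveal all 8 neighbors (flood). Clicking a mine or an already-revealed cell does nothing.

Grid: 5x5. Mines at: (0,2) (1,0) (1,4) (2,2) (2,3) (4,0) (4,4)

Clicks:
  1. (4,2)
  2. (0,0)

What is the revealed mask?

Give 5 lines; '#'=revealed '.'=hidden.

Answer: #....
.....
.....
.###.
.###.

Derivation:
Click 1 (4,2) count=0: revealed 6 new [(3,1) (3,2) (3,3) (4,1) (4,2) (4,3)] -> total=6
Click 2 (0,0) count=1: revealed 1 new [(0,0)] -> total=7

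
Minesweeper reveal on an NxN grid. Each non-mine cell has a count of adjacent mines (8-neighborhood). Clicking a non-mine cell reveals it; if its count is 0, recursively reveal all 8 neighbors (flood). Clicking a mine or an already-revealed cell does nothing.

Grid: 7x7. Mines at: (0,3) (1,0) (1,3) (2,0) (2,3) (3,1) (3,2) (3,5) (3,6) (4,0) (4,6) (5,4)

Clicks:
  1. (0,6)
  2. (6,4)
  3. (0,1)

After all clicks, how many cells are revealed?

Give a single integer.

Answer: 11

Derivation:
Click 1 (0,6) count=0: revealed 9 new [(0,4) (0,5) (0,6) (1,4) (1,5) (1,6) (2,4) (2,5) (2,6)] -> total=9
Click 2 (6,4) count=1: revealed 1 new [(6,4)] -> total=10
Click 3 (0,1) count=1: revealed 1 new [(0,1)] -> total=11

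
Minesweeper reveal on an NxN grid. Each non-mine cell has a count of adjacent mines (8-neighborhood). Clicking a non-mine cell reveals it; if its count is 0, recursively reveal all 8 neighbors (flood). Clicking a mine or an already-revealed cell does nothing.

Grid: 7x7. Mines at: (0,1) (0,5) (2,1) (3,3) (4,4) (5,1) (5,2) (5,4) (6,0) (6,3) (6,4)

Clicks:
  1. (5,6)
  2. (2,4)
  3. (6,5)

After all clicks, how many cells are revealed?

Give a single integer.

Answer: 15

Derivation:
Click 1 (5,6) count=0: revealed 15 new [(1,4) (1,5) (1,6) (2,4) (2,5) (2,6) (3,4) (3,5) (3,6) (4,5) (4,6) (5,5) (5,6) (6,5) (6,6)] -> total=15
Click 2 (2,4) count=1: revealed 0 new [(none)] -> total=15
Click 3 (6,5) count=2: revealed 0 new [(none)] -> total=15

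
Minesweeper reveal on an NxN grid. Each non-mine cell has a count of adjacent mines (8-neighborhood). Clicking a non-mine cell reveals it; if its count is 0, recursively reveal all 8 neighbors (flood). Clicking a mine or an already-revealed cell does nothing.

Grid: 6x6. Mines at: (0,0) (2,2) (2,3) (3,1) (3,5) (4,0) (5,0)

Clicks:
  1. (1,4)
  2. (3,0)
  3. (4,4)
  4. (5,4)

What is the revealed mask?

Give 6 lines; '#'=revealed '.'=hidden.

Click 1 (1,4) count=1: revealed 1 new [(1,4)] -> total=1
Click 2 (3,0) count=2: revealed 1 new [(3,0)] -> total=2
Click 3 (4,4) count=1: revealed 1 new [(4,4)] -> total=3
Click 4 (5,4) count=0: revealed 12 new [(3,2) (3,3) (3,4) (4,1) (4,2) (4,3) (4,5) (5,1) (5,2) (5,3) (5,4) (5,5)] -> total=15

Answer: ......
....#.
......
#.###.
.#####
.#####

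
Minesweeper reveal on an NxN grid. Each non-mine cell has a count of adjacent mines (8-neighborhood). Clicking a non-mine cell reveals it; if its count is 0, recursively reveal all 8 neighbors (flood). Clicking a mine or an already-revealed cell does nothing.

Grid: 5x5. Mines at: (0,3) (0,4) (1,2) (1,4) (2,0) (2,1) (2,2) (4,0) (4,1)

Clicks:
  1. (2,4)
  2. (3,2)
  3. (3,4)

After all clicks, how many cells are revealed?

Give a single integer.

Click 1 (2,4) count=1: revealed 1 new [(2,4)] -> total=1
Click 2 (3,2) count=3: revealed 1 new [(3,2)] -> total=2
Click 3 (3,4) count=0: revealed 6 new [(2,3) (3,3) (3,4) (4,2) (4,3) (4,4)] -> total=8

Answer: 8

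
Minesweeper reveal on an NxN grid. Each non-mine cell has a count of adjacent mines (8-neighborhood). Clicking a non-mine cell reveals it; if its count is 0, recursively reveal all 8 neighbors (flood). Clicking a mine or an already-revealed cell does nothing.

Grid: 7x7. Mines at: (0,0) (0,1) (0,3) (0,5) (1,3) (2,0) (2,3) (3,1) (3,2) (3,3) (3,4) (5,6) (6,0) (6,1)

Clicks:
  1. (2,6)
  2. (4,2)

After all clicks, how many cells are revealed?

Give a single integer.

Answer: 9

Derivation:
Click 1 (2,6) count=0: revealed 8 new [(1,5) (1,6) (2,5) (2,6) (3,5) (3,6) (4,5) (4,6)] -> total=8
Click 2 (4,2) count=3: revealed 1 new [(4,2)] -> total=9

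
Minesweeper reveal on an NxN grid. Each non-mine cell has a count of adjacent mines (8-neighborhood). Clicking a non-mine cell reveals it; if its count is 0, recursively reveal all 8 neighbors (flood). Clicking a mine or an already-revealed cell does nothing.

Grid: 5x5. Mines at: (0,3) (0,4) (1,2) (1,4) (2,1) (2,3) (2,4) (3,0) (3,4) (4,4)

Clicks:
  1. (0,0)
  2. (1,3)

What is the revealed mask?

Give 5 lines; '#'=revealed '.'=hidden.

Answer: ##...
##.#.
.....
.....
.....

Derivation:
Click 1 (0,0) count=0: revealed 4 new [(0,0) (0,1) (1,0) (1,1)] -> total=4
Click 2 (1,3) count=6: revealed 1 new [(1,3)] -> total=5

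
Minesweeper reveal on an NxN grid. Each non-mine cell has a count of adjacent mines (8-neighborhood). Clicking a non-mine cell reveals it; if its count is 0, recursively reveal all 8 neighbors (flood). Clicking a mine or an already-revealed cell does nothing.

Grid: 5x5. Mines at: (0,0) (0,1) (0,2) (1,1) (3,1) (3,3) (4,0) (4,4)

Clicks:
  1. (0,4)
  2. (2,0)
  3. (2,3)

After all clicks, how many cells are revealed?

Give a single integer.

Click 1 (0,4) count=0: revealed 6 new [(0,3) (0,4) (1,3) (1,4) (2,3) (2,4)] -> total=6
Click 2 (2,0) count=2: revealed 1 new [(2,0)] -> total=7
Click 3 (2,3) count=1: revealed 0 new [(none)] -> total=7

Answer: 7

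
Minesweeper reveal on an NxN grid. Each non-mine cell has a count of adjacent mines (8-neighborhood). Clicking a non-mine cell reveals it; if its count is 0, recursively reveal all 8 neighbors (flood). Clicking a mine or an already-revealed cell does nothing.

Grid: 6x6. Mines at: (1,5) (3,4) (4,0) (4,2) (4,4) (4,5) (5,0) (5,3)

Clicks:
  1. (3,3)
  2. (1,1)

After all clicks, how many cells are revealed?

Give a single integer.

Click 1 (3,3) count=3: revealed 1 new [(3,3)] -> total=1
Click 2 (1,1) count=0: revealed 18 new [(0,0) (0,1) (0,2) (0,3) (0,4) (1,0) (1,1) (1,2) (1,3) (1,4) (2,0) (2,1) (2,2) (2,3) (2,4) (3,0) (3,1) (3,2)] -> total=19

Answer: 19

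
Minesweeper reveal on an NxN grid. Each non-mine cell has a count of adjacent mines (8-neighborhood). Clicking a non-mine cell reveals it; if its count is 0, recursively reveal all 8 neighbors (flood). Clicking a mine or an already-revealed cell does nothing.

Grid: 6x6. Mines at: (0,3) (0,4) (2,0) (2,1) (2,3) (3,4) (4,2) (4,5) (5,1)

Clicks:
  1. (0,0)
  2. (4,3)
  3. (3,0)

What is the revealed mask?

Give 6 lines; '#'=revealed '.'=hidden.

Click 1 (0,0) count=0: revealed 6 new [(0,0) (0,1) (0,2) (1,0) (1,1) (1,2)] -> total=6
Click 2 (4,3) count=2: revealed 1 new [(4,3)] -> total=7
Click 3 (3,0) count=2: revealed 1 new [(3,0)] -> total=8

Answer: ###...
###...
......
#.....
...#..
......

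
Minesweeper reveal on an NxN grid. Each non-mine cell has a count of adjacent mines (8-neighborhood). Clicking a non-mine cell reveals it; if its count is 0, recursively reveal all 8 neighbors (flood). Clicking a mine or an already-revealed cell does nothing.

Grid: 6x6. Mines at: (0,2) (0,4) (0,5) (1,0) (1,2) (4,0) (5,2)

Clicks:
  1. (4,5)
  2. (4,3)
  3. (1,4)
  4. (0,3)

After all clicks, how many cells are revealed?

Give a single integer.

Answer: 22

Derivation:
Click 1 (4,5) count=0: revealed 21 new [(1,3) (1,4) (1,5) (2,1) (2,2) (2,3) (2,4) (2,5) (3,1) (3,2) (3,3) (3,4) (3,5) (4,1) (4,2) (4,3) (4,4) (4,5) (5,3) (5,4) (5,5)] -> total=21
Click 2 (4,3) count=1: revealed 0 new [(none)] -> total=21
Click 3 (1,4) count=2: revealed 0 new [(none)] -> total=21
Click 4 (0,3) count=3: revealed 1 new [(0,3)] -> total=22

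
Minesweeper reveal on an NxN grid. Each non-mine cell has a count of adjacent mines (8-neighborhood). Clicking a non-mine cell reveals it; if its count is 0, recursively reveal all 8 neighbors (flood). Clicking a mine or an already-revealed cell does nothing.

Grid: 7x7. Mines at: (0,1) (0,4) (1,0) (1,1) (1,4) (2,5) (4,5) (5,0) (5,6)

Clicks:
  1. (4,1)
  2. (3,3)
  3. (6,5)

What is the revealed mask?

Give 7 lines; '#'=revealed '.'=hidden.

Click 1 (4,1) count=1: revealed 1 new [(4,1)] -> total=1
Click 2 (3,3) count=0: revealed 24 new [(2,0) (2,1) (2,2) (2,3) (2,4) (3,0) (3,1) (3,2) (3,3) (3,4) (4,0) (4,2) (4,3) (4,4) (5,1) (5,2) (5,3) (5,4) (5,5) (6,1) (6,2) (6,3) (6,4) (6,5)] -> total=25
Click 3 (6,5) count=1: revealed 0 new [(none)] -> total=25

Answer: .......
.......
#####..
#####..
#####..
.#####.
.#####.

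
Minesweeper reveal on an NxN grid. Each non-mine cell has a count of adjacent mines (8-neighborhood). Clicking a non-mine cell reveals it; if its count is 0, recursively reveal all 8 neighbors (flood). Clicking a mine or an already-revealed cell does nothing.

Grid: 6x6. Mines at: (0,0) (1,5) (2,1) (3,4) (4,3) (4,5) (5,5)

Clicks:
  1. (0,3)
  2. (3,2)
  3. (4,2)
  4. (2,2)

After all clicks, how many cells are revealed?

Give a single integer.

Answer: 13

Derivation:
Click 1 (0,3) count=0: revealed 11 new [(0,1) (0,2) (0,3) (0,4) (1,1) (1,2) (1,3) (1,4) (2,2) (2,3) (2,4)] -> total=11
Click 2 (3,2) count=2: revealed 1 new [(3,2)] -> total=12
Click 3 (4,2) count=1: revealed 1 new [(4,2)] -> total=13
Click 4 (2,2) count=1: revealed 0 new [(none)] -> total=13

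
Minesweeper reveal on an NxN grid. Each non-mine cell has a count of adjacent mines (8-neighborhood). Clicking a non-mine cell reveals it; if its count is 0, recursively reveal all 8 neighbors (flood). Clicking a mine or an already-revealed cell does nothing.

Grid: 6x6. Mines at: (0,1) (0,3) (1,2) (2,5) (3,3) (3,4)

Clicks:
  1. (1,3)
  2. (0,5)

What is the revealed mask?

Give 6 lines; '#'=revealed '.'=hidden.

Answer: ....##
...###
......
......
......
......

Derivation:
Click 1 (1,3) count=2: revealed 1 new [(1,3)] -> total=1
Click 2 (0,5) count=0: revealed 4 new [(0,4) (0,5) (1,4) (1,5)] -> total=5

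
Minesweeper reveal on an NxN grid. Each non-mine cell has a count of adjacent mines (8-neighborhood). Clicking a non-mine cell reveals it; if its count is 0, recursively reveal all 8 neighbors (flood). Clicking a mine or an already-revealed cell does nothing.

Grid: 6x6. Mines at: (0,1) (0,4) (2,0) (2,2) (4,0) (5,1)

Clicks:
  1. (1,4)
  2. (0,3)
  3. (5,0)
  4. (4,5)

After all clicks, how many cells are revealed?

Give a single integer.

Answer: 20

Derivation:
Click 1 (1,4) count=1: revealed 1 new [(1,4)] -> total=1
Click 2 (0,3) count=1: revealed 1 new [(0,3)] -> total=2
Click 3 (5,0) count=2: revealed 1 new [(5,0)] -> total=3
Click 4 (4,5) count=0: revealed 17 new [(1,3) (1,5) (2,3) (2,4) (2,5) (3,2) (3,3) (3,4) (3,5) (4,2) (4,3) (4,4) (4,5) (5,2) (5,3) (5,4) (5,5)] -> total=20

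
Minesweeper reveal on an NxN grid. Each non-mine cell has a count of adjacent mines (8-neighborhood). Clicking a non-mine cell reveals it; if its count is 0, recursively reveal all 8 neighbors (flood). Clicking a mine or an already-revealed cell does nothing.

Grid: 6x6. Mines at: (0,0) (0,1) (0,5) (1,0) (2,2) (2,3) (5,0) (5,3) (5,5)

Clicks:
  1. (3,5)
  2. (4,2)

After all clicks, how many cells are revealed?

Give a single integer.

Answer: 9

Derivation:
Click 1 (3,5) count=0: revealed 8 new [(1,4) (1,5) (2,4) (2,5) (3,4) (3,5) (4,4) (4,5)] -> total=8
Click 2 (4,2) count=1: revealed 1 new [(4,2)] -> total=9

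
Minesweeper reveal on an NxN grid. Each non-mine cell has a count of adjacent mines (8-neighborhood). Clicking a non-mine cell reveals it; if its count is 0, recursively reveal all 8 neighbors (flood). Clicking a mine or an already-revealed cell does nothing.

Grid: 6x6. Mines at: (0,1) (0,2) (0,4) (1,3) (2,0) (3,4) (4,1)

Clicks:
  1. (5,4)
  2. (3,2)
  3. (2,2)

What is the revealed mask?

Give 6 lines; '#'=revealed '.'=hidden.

Click 1 (5,4) count=0: revealed 8 new [(4,2) (4,3) (4,4) (4,5) (5,2) (5,3) (5,4) (5,5)] -> total=8
Click 2 (3,2) count=1: revealed 1 new [(3,2)] -> total=9
Click 3 (2,2) count=1: revealed 1 new [(2,2)] -> total=10

Answer: ......
......
..#...
..#...
..####
..####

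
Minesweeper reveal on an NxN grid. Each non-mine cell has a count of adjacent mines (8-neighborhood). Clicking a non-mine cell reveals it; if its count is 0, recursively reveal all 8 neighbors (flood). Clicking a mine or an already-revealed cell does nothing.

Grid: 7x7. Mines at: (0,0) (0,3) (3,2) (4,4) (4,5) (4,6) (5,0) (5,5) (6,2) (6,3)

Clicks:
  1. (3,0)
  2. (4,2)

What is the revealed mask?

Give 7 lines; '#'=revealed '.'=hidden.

Answer: .......
##.....
##.....
##.....
###....
.......
.......

Derivation:
Click 1 (3,0) count=0: revealed 8 new [(1,0) (1,1) (2,0) (2,1) (3,0) (3,1) (4,0) (4,1)] -> total=8
Click 2 (4,2) count=1: revealed 1 new [(4,2)] -> total=9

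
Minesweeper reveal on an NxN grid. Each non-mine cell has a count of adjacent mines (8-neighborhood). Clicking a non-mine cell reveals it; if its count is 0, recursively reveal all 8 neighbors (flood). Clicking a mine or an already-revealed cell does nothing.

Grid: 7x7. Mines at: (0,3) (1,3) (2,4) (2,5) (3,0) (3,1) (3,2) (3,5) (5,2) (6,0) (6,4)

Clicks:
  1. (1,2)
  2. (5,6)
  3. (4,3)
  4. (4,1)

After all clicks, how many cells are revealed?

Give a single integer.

Answer: 9

Derivation:
Click 1 (1,2) count=2: revealed 1 new [(1,2)] -> total=1
Click 2 (5,6) count=0: revealed 6 new [(4,5) (4,6) (5,5) (5,6) (6,5) (6,6)] -> total=7
Click 3 (4,3) count=2: revealed 1 new [(4,3)] -> total=8
Click 4 (4,1) count=4: revealed 1 new [(4,1)] -> total=9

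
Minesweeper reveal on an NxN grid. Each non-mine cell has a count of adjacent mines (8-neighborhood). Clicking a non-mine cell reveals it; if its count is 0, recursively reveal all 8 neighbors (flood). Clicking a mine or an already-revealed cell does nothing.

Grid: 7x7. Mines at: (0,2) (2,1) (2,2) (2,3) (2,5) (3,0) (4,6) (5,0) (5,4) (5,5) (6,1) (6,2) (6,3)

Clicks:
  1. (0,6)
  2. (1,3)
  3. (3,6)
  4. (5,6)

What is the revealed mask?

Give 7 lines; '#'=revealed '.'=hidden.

Click 1 (0,6) count=0: revealed 8 new [(0,3) (0,4) (0,5) (0,6) (1,3) (1,4) (1,5) (1,6)] -> total=8
Click 2 (1,3) count=3: revealed 0 new [(none)] -> total=8
Click 3 (3,6) count=2: revealed 1 new [(3,6)] -> total=9
Click 4 (5,6) count=2: revealed 1 new [(5,6)] -> total=10

Answer: ...####
...####
.......
......#
.......
......#
.......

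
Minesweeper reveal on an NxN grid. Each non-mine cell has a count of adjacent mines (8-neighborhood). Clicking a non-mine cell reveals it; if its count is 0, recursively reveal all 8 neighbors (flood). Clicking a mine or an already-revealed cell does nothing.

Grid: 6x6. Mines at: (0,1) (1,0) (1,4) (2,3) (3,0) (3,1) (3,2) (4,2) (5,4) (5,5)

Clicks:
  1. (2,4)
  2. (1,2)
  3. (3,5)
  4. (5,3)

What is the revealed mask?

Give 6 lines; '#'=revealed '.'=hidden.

Click 1 (2,4) count=2: revealed 1 new [(2,4)] -> total=1
Click 2 (1,2) count=2: revealed 1 new [(1,2)] -> total=2
Click 3 (3,5) count=0: revealed 5 new [(2,5) (3,4) (3,5) (4,4) (4,5)] -> total=7
Click 4 (5,3) count=2: revealed 1 new [(5,3)] -> total=8

Answer: ......
..#...
....##
....##
....##
...#..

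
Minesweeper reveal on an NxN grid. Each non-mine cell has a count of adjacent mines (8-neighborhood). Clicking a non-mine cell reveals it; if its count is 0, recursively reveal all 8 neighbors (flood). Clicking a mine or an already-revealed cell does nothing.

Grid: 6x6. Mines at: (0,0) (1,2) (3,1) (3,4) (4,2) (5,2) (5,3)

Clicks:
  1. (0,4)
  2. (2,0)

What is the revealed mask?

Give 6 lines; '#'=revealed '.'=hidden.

Click 1 (0,4) count=0: revealed 9 new [(0,3) (0,4) (0,5) (1,3) (1,4) (1,5) (2,3) (2,4) (2,5)] -> total=9
Click 2 (2,0) count=1: revealed 1 new [(2,0)] -> total=10

Answer: ...###
...###
#..###
......
......
......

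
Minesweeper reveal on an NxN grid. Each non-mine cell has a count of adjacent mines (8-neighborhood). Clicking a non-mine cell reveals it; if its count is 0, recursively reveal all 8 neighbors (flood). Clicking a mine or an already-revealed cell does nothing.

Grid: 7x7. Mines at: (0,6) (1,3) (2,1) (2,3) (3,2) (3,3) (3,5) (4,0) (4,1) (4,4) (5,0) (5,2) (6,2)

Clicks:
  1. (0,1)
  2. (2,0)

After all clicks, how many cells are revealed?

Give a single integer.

Click 1 (0,1) count=0: revealed 6 new [(0,0) (0,1) (0,2) (1,0) (1,1) (1,2)] -> total=6
Click 2 (2,0) count=1: revealed 1 new [(2,0)] -> total=7

Answer: 7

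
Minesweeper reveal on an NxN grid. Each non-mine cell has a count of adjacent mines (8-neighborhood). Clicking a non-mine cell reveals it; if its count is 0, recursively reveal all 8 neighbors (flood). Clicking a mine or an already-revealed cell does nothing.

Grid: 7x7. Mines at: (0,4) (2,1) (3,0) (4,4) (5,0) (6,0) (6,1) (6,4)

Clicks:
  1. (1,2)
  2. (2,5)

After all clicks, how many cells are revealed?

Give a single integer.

Answer: 23

Derivation:
Click 1 (1,2) count=1: revealed 1 new [(1,2)] -> total=1
Click 2 (2,5) count=0: revealed 22 new [(0,5) (0,6) (1,3) (1,4) (1,5) (1,6) (2,2) (2,3) (2,4) (2,5) (2,6) (3,2) (3,3) (3,4) (3,5) (3,6) (4,5) (4,6) (5,5) (5,6) (6,5) (6,6)] -> total=23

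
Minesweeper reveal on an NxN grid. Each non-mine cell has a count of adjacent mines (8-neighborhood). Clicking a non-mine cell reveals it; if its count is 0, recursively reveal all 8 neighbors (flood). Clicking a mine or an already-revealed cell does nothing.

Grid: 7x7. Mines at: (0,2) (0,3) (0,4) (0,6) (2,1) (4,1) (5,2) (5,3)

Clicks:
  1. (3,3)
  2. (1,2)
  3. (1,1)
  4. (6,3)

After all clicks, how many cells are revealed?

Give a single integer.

Click 1 (3,3) count=0: revealed 26 new [(1,2) (1,3) (1,4) (1,5) (1,6) (2,2) (2,3) (2,4) (2,5) (2,6) (3,2) (3,3) (3,4) (3,5) (3,6) (4,2) (4,3) (4,4) (4,5) (4,6) (5,4) (5,5) (5,6) (6,4) (6,5) (6,6)] -> total=26
Click 2 (1,2) count=3: revealed 0 new [(none)] -> total=26
Click 3 (1,1) count=2: revealed 1 new [(1,1)] -> total=27
Click 4 (6,3) count=2: revealed 1 new [(6,3)] -> total=28

Answer: 28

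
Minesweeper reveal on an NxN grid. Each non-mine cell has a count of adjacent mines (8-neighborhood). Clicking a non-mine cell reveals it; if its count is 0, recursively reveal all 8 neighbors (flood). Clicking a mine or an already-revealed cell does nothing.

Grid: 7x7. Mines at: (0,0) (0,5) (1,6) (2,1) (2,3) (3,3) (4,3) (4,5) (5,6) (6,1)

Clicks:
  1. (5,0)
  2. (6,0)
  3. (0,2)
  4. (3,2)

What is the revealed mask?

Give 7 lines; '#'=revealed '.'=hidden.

Click 1 (5,0) count=1: revealed 1 new [(5,0)] -> total=1
Click 2 (6,0) count=1: revealed 1 new [(6,0)] -> total=2
Click 3 (0,2) count=0: revealed 8 new [(0,1) (0,2) (0,3) (0,4) (1,1) (1,2) (1,3) (1,4)] -> total=10
Click 4 (3,2) count=4: revealed 1 new [(3,2)] -> total=11

Answer: .####..
.####..
.......
..#....
.......
#......
#......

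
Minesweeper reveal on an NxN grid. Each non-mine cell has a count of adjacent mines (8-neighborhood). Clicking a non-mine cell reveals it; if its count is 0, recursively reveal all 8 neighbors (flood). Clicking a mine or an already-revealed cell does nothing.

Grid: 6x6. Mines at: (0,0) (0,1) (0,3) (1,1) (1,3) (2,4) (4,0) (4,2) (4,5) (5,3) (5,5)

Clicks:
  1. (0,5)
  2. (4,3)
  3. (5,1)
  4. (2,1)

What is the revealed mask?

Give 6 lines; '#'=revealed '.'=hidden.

Answer: ....##
....##
.#....
......
...#..
.#....

Derivation:
Click 1 (0,5) count=0: revealed 4 new [(0,4) (0,5) (1,4) (1,5)] -> total=4
Click 2 (4,3) count=2: revealed 1 new [(4,3)] -> total=5
Click 3 (5,1) count=2: revealed 1 new [(5,1)] -> total=6
Click 4 (2,1) count=1: revealed 1 new [(2,1)] -> total=7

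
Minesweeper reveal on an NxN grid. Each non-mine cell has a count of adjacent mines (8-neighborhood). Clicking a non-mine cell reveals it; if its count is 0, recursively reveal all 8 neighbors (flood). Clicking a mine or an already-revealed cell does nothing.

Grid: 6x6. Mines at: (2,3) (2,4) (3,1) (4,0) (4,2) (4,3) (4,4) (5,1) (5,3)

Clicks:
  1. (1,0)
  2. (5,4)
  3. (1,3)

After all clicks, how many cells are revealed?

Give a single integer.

Click 1 (1,0) count=0: revealed 15 new [(0,0) (0,1) (0,2) (0,3) (0,4) (0,5) (1,0) (1,1) (1,2) (1,3) (1,4) (1,5) (2,0) (2,1) (2,2)] -> total=15
Click 2 (5,4) count=3: revealed 1 new [(5,4)] -> total=16
Click 3 (1,3) count=2: revealed 0 new [(none)] -> total=16

Answer: 16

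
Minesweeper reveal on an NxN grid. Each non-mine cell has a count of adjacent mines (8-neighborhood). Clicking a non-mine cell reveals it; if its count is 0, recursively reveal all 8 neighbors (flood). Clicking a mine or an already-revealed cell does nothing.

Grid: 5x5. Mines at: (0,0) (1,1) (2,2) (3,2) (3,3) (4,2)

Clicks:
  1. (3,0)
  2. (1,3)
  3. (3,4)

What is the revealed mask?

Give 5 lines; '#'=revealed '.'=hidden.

Click 1 (3,0) count=0: revealed 6 new [(2,0) (2,1) (3,0) (3,1) (4,0) (4,1)] -> total=6
Click 2 (1,3) count=1: revealed 1 new [(1,3)] -> total=7
Click 3 (3,4) count=1: revealed 1 new [(3,4)] -> total=8

Answer: .....
...#.
##...
##..#
##...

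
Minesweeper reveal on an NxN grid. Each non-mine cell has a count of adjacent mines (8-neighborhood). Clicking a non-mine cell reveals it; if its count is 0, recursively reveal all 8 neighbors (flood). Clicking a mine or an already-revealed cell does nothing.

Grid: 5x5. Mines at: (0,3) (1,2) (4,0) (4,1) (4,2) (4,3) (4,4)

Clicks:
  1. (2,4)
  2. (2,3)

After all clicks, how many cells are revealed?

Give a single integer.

Answer: 6

Derivation:
Click 1 (2,4) count=0: revealed 6 new [(1,3) (1,4) (2,3) (2,4) (3,3) (3,4)] -> total=6
Click 2 (2,3) count=1: revealed 0 new [(none)] -> total=6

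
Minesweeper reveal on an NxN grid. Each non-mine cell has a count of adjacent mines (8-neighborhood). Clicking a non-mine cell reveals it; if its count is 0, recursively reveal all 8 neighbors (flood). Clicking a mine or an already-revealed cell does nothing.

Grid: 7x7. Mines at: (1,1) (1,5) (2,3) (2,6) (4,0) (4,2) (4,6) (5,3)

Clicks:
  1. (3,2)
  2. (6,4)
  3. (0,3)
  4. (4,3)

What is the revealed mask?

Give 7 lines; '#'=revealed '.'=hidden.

Answer: ..###..
..###..
.......
..#....
...#...
.......
....#..

Derivation:
Click 1 (3,2) count=2: revealed 1 new [(3,2)] -> total=1
Click 2 (6,4) count=1: revealed 1 new [(6,4)] -> total=2
Click 3 (0,3) count=0: revealed 6 new [(0,2) (0,3) (0,4) (1,2) (1,3) (1,4)] -> total=8
Click 4 (4,3) count=2: revealed 1 new [(4,3)] -> total=9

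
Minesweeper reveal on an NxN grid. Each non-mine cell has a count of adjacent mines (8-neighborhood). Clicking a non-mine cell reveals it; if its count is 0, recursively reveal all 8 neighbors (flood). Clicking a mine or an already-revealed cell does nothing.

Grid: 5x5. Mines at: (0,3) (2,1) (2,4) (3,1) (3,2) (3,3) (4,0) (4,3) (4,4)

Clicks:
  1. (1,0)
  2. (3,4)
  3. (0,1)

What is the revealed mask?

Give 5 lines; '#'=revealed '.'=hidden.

Click 1 (1,0) count=1: revealed 1 new [(1,0)] -> total=1
Click 2 (3,4) count=4: revealed 1 new [(3,4)] -> total=2
Click 3 (0,1) count=0: revealed 5 new [(0,0) (0,1) (0,2) (1,1) (1,2)] -> total=7

Answer: ###..
###..
.....
....#
.....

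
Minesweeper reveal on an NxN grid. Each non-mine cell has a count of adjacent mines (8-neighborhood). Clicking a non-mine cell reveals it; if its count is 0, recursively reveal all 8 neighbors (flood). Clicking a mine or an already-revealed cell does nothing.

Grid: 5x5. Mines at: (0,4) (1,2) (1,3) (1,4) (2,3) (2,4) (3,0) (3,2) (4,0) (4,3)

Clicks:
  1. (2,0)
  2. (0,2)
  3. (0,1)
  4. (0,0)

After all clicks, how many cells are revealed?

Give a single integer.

Answer: 7

Derivation:
Click 1 (2,0) count=1: revealed 1 new [(2,0)] -> total=1
Click 2 (0,2) count=2: revealed 1 new [(0,2)] -> total=2
Click 3 (0,1) count=1: revealed 1 new [(0,1)] -> total=3
Click 4 (0,0) count=0: revealed 4 new [(0,0) (1,0) (1,1) (2,1)] -> total=7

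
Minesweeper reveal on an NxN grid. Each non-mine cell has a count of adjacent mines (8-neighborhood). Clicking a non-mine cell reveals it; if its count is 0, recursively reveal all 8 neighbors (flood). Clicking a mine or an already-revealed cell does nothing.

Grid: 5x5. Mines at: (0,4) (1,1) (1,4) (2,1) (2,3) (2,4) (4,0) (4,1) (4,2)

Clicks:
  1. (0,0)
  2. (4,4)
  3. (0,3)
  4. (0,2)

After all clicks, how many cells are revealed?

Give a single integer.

Click 1 (0,0) count=1: revealed 1 new [(0,0)] -> total=1
Click 2 (4,4) count=0: revealed 4 new [(3,3) (3,4) (4,3) (4,4)] -> total=5
Click 3 (0,3) count=2: revealed 1 new [(0,3)] -> total=6
Click 4 (0,2) count=1: revealed 1 new [(0,2)] -> total=7

Answer: 7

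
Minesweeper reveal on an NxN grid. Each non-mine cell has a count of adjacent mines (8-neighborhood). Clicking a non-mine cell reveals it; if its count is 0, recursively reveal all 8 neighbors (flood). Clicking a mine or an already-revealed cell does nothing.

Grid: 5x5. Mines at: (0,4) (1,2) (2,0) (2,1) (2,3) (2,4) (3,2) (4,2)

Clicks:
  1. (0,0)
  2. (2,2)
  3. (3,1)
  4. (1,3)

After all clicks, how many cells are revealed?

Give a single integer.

Click 1 (0,0) count=0: revealed 4 new [(0,0) (0,1) (1,0) (1,1)] -> total=4
Click 2 (2,2) count=4: revealed 1 new [(2,2)] -> total=5
Click 3 (3,1) count=4: revealed 1 new [(3,1)] -> total=6
Click 4 (1,3) count=4: revealed 1 new [(1,3)] -> total=7

Answer: 7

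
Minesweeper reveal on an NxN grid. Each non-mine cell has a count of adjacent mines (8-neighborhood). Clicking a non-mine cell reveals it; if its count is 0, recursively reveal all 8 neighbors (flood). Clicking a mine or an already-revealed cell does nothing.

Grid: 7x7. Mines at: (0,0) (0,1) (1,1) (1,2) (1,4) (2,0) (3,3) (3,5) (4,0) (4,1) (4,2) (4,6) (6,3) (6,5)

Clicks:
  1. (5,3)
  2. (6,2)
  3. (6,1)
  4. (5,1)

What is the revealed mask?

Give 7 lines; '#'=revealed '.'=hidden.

Click 1 (5,3) count=2: revealed 1 new [(5,3)] -> total=1
Click 2 (6,2) count=1: revealed 1 new [(6,2)] -> total=2
Click 3 (6,1) count=0: revealed 5 new [(5,0) (5,1) (5,2) (6,0) (6,1)] -> total=7
Click 4 (5,1) count=3: revealed 0 new [(none)] -> total=7

Answer: .......
.......
.......
.......
.......
####...
###....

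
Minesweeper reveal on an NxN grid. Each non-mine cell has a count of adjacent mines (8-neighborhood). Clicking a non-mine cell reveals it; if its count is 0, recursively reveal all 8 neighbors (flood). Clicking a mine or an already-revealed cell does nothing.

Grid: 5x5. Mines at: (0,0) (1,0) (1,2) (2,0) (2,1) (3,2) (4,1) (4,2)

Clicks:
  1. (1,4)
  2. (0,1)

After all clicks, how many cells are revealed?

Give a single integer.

Click 1 (1,4) count=0: revealed 10 new [(0,3) (0,4) (1,3) (1,4) (2,3) (2,4) (3,3) (3,4) (4,3) (4,4)] -> total=10
Click 2 (0,1) count=3: revealed 1 new [(0,1)] -> total=11

Answer: 11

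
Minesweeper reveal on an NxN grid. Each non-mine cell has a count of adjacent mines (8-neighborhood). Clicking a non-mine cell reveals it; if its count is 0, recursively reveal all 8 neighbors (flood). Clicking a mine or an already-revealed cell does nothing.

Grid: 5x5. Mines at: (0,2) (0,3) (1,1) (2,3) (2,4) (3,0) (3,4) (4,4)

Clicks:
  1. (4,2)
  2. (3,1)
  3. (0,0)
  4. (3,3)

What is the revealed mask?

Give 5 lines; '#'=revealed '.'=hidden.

Answer: #....
.....
.....
.###.
.###.

Derivation:
Click 1 (4,2) count=0: revealed 6 new [(3,1) (3,2) (3,3) (4,1) (4,2) (4,3)] -> total=6
Click 2 (3,1) count=1: revealed 0 new [(none)] -> total=6
Click 3 (0,0) count=1: revealed 1 new [(0,0)] -> total=7
Click 4 (3,3) count=4: revealed 0 new [(none)] -> total=7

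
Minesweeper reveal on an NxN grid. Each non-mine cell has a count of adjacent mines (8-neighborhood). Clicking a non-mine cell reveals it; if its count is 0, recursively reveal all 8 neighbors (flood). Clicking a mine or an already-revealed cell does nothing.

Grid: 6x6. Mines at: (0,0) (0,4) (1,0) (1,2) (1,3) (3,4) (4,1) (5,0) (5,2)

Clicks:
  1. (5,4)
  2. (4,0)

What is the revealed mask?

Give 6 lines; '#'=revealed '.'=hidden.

Answer: ......
......
......
......
#..###
...###

Derivation:
Click 1 (5,4) count=0: revealed 6 new [(4,3) (4,4) (4,5) (5,3) (5,4) (5,5)] -> total=6
Click 2 (4,0) count=2: revealed 1 new [(4,0)] -> total=7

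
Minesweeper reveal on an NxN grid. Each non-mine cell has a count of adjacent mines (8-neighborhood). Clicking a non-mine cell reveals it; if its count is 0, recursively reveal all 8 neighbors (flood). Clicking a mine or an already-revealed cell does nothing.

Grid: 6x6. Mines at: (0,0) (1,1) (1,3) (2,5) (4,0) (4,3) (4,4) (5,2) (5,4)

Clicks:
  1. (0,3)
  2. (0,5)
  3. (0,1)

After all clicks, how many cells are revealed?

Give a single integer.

Click 1 (0,3) count=1: revealed 1 new [(0,3)] -> total=1
Click 2 (0,5) count=0: revealed 4 new [(0,4) (0,5) (1,4) (1,5)] -> total=5
Click 3 (0,1) count=2: revealed 1 new [(0,1)] -> total=6

Answer: 6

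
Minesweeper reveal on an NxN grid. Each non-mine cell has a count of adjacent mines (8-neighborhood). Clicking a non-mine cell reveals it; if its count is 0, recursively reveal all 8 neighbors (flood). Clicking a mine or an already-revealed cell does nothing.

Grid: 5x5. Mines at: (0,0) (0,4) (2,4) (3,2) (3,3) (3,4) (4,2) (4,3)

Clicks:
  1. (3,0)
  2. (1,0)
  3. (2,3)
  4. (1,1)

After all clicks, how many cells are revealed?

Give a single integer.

Answer: 9

Derivation:
Click 1 (3,0) count=0: revealed 8 new [(1,0) (1,1) (2,0) (2,1) (3,0) (3,1) (4,0) (4,1)] -> total=8
Click 2 (1,0) count=1: revealed 0 new [(none)] -> total=8
Click 3 (2,3) count=4: revealed 1 new [(2,3)] -> total=9
Click 4 (1,1) count=1: revealed 0 new [(none)] -> total=9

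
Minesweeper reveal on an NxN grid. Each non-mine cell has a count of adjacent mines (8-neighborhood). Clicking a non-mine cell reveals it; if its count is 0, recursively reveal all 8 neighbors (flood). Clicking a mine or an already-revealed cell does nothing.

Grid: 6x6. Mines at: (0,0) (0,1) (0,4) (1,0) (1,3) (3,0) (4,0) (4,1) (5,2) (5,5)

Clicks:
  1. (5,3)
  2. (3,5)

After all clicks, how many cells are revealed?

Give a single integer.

Answer: 15

Derivation:
Click 1 (5,3) count=1: revealed 1 new [(5,3)] -> total=1
Click 2 (3,5) count=0: revealed 14 new [(1,4) (1,5) (2,2) (2,3) (2,4) (2,5) (3,2) (3,3) (3,4) (3,5) (4,2) (4,3) (4,4) (4,5)] -> total=15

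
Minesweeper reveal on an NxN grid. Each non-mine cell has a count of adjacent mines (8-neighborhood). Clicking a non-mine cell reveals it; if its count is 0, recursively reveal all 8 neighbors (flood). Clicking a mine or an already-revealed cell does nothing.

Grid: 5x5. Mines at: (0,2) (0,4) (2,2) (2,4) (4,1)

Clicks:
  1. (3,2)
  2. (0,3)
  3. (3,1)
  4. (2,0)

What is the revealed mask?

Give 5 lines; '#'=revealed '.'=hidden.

Click 1 (3,2) count=2: revealed 1 new [(3,2)] -> total=1
Click 2 (0,3) count=2: revealed 1 new [(0,3)] -> total=2
Click 3 (3,1) count=2: revealed 1 new [(3,1)] -> total=3
Click 4 (2,0) count=0: revealed 7 new [(0,0) (0,1) (1,0) (1,1) (2,0) (2,1) (3,0)] -> total=10

Answer: ##.#.
##...
##...
###..
.....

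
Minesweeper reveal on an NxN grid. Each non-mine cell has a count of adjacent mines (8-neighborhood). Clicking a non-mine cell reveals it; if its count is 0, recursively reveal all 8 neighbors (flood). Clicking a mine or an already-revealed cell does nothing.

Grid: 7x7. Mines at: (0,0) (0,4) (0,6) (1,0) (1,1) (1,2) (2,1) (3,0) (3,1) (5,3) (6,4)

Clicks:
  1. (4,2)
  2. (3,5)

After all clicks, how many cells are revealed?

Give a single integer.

Answer: 24

Derivation:
Click 1 (4,2) count=2: revealed 1 new [(4,2)] -> total=1
Click 2 (3,5) count=0: revealed 23 new [(1,3) (1,4) (1,5) (1,6) (2,2) (2,3) (2,4) (2,5) (2,6) (3,2) (3,3) (3,4) (3,5) (3,6) (4,3) (4,4) (4,5) (4,6) (5,4) (5,5) (5,6) (6,5) (6,6)] -> total=24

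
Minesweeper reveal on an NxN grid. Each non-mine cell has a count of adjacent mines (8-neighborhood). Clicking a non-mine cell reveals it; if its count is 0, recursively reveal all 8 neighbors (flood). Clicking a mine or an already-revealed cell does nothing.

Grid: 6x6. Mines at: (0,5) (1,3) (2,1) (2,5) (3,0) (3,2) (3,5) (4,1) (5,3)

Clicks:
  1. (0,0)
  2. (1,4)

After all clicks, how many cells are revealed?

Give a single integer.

Click 1 (0,0) count=0: revealed 6 new [(0,0) (0,1) (0,2) (1,0) (1,1) (1,2)] -> total=6
Click 2 (1,4) count=3: revealed 1 new [(1,4)] -> total=7

Answer: 7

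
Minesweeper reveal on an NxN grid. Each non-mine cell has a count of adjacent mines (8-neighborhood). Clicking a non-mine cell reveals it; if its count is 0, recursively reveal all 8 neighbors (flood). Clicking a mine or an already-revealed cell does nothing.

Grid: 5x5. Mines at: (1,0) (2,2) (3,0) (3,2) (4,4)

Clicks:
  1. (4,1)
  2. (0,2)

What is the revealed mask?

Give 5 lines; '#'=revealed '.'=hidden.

Answer: .####
.####
...##
...##
.#...

Derivation:
Click 1 (4,1) count=2: revealed 1 new [(4,1)] -> total=1
Click 2 (0,2) count=0: revealed 12 new [(0,1) (0,2) (0,3) (0,4) (1,1) (1,2) (1,3) (1,4) (2,3) (2,4) (3,3) (3,4)] -> total=13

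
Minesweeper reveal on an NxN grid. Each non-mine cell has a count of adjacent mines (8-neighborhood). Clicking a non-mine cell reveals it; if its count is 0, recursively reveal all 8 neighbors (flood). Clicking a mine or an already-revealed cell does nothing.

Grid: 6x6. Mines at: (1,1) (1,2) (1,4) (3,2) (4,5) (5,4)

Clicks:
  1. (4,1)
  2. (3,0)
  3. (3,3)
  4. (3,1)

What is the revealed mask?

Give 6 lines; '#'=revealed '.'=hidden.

Answer: ......
......
##....
##.#..
####..
####..

Derivation:
Click 1 (4,1) count=1: revealed 1 new [(4,1)] -> total=1
Click 2 (3,0) count=0: revealed 11 new [(2,0) (2,1) (3,0) (3,1) (4,0) (4,2) (4,3) (5,0) (5,1) (5,2) (5,3)] -> total=12
Click 3 (3,3) count=1: revealed 1 new [(3,3)] -> total=13
Click 4 (3,1) count=1: revealed 0 new [(none)] -> total=13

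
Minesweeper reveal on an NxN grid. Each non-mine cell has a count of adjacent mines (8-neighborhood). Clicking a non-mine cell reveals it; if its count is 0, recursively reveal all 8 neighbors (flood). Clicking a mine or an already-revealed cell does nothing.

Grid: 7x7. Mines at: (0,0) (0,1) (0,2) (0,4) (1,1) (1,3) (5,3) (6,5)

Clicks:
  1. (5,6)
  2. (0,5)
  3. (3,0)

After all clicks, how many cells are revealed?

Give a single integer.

Answer: 35

Derivation:
Click 1 (5,6) count=1: revealed 1 new [(5,6)] -> total=1
Click 2 (0,5) count=1: revealed 1 new [(0,5)] -> total=2
Click 3 (3,0) count=0: revealed 33 new [(0,6) (1,4) (1,5) (1,6) (2,0) (2,1) (2,2) (2,3) (2,4) (2,5) (2,6) (3,0) (3,1) (3,2) (3,3) (3,4) (3,5) (3,6) (4,0) (4,1) (4,2) (4,3) (4,4) (4,5) (4,6) (5,0) (5,1) (5,2) (5,4) (5,5) (6,0) (6,1) (6,2)] -> total=35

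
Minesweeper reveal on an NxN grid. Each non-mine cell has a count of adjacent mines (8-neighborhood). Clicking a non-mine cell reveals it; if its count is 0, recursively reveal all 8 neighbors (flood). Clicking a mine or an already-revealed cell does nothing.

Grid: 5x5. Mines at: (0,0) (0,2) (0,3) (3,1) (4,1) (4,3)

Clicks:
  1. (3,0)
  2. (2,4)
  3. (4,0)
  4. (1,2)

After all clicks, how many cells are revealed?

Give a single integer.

Click 1 (3,0) count=2: revealed 1 new [(3,0)] -> total=1
Click 2 (2,4) count=0: revealed 9 new [(1,2) (1,3) (1,4) (2,2) (2,3) (2,4) (3,2) (3,3) (3,4)] -> total=10
Click 3 (4,0) count=2: revealed 1 new [(4,0)] -> total=11
Click 4 (1,2) count=2: revealed 0 new [(none)] -> total=11

Answer: 11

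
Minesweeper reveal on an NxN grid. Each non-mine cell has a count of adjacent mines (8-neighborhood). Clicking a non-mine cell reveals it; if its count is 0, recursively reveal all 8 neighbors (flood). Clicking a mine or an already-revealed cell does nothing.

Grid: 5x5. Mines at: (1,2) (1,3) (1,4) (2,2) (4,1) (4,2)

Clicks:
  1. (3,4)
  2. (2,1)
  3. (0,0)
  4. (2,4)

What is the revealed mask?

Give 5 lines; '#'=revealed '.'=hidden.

Click 1 (3,4) count=0: revealed 6 new [(2,3) (2,4) (3,3) (3,4) (4,3) (4,4)] -> total=6
Click 2 (2,1) count=2: revealed 1 new [(2,1)] -> total=7
Click 3 (0,0) count=0: revealed 7 new [(0,0) (0,1) (1,0) (1,1) (2,0) (3,0) (3,1)] -> total=14
Click 4 (2,4) count=2: revealed 0 new [(none)] -> total=14

Answer: ##...
##...
##.##
##.##
...##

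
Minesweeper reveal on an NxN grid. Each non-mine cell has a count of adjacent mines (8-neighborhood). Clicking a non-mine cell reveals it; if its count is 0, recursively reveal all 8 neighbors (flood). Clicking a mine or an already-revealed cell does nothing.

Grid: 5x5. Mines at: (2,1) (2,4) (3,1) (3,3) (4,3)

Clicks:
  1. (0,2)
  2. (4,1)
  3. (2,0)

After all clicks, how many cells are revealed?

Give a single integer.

Answer: 12

Derivation:
Click 1 (0,2) count=0: revealed 10 new [(0,0) (0,1) (0,2) (0,3) (0,4) (1,0) (1,1) (1,2) (1,3) (1,4)] -> total=10
Click 2 (4,1) count=1: revealed 1 new [(4,1)] -> total=11
Click 3 (2,0) count=2: revealed 1 new [(2,0)] -> total=12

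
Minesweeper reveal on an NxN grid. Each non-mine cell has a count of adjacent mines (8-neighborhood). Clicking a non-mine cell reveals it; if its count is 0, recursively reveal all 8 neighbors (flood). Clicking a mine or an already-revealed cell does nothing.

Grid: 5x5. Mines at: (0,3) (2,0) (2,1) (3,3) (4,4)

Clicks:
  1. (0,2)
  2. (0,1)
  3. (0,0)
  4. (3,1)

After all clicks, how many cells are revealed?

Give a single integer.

Click 1 (0,2) count=1: revealed 1 new [(0,2)] -> total=1
Click 2 (0,1) count=0: revealed 5 new [(0,0) (0,1) (1,0) (1,1) (1,2)] -> total=6
Click 3 (0,0) count=0: revealed 0 new [(none)] -> total=6
Click 4 (3,1) count=2: revealed 1 new [(3,1)] -> total=7

Answer: 7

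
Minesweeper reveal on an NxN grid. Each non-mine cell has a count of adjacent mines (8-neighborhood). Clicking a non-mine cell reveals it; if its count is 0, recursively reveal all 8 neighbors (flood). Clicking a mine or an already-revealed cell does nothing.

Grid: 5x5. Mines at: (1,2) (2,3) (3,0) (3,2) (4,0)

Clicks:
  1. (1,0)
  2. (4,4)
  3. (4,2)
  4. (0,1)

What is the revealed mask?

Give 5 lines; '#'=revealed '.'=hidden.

Click 1 (1,0) count=0: revealed 6 new [(0,0) (0,1) (1,0) (1,1) (2,0) (2,1)] -> total=6
Click 2 (4,4) count=0: revealed 4 new [(3,3) (3,4) (4,3) (4,4)] -> total=10
Click 3 (4,2) count=1: revealed 1 new [(4,2)] -> total=11
Click 4 (0,1) count=1: revealed 0 new [(none)] -> total=11

Answer: ##...
##...
##...
...##
..###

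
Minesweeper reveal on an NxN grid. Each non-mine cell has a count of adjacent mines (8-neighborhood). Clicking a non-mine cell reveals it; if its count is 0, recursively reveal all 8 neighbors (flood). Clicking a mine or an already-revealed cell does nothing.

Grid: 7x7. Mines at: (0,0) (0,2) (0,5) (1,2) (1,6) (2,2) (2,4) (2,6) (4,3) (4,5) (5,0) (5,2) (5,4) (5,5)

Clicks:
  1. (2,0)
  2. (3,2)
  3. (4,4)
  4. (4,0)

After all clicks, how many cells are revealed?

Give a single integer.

Answer: 10

Derivation:
Click 1 (2,0) count=0: revealed 8 new [(1,0) (1,1) (2,0) (2,1) (3,0) (3,1) (4,0) (4,1)] -> total=8
Click 2 (3,2) count=2: revealed 1 new [(3,2)] -> total=9
Click 3 (4,4) count=4: revealed 1 new [(4,4)] -> total=10
Click 4 (4,0) count=1: revealed 0 new [(none)] -> total=10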